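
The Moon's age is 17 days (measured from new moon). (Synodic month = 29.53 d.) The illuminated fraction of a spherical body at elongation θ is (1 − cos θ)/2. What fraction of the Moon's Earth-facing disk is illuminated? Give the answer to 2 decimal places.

0.94

The Moon has covered 17/29.53 of its cycle, so θ ≈ 360° × 17/29.53 = 207.2°.
With cos θ = (-0.889), the lit fraction is (1 − (-0.889))/2 ≈ 0.945.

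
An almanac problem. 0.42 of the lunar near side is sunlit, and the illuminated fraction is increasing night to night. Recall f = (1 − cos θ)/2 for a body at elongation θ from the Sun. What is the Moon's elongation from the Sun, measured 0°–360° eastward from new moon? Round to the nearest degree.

From f = (1 − cos θ)/2: cos θ = 1 − 2×0.42 = 0.160; arccos → 80.8°.
Waxing ⇒ before full, so θ = 80.8°.

81°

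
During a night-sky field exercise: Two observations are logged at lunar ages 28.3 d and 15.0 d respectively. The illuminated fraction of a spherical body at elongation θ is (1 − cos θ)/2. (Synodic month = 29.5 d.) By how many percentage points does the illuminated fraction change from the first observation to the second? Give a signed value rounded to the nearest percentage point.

First observation: θ = 360°·28.3/29.5 = 345.4°, so f = 0.016.
Second observation: θ = 183.1°, f = 0.999.
Δf = 0.999 − 0.016 = +0.983, i.e. +98 pp.

+98 pp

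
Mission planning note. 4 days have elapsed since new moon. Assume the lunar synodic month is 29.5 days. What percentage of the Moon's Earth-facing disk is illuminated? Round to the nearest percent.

Phase angle: θ = 360°·(4 d)/(29.5 d) = 48.8°.
cos 48.8° = 0.659, so f = (1 − 0.659)/2 = 0.171, so 17%.

17%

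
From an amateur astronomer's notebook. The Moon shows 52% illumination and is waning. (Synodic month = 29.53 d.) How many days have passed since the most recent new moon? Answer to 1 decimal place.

22.0 days

From f = (1 − cos θ)/2: cos θ = 1 − 2×0.52 = -0.040; arccos → 92.3°.
Waning ⇒ past full, so θ = 360° − 92.3° = 267.7°.
That fraction of the synodic month is 267.7/360 × 29.53 d ≈ 21.96 d.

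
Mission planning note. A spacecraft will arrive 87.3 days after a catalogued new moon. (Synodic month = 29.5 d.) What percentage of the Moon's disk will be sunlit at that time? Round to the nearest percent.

2%

Reduce mod P: 87.3 − 2×29.5 = 28.30 d into the current lunation.
The Moon has covered 28.30/29.5 of its cycle, so θ ≈ 360° × 28.30/29.5 = 345.4°.
With cos θ = 0.968, the lit fraction is (1 − 0.968)/2 ≈ 0.016, so 2%.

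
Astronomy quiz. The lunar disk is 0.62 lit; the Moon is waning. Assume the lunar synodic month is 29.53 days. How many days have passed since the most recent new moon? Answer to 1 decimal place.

21.0 days

cos θ = 1 − 2f = -0.240, giving a principal value of 103.9°.
A waning Moon lies in 180°–360°, so θ = 360° − 103.9° = 256.1°.
Age = 29.53 × 256.1°/360° ≈ 21.01 days.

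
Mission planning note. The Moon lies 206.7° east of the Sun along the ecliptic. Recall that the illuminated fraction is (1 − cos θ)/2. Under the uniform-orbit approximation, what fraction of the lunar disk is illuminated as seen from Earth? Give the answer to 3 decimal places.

f = (1 − cos 206.7°)/2 = (1 − (-0.893))/2 ≈ 0.947.

0.947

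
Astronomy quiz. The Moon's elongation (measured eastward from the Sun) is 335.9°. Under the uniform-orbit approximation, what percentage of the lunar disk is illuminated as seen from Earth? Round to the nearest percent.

4%

f = (1 − cos 335.9°)/2 = (1 − 0.913)/2 ≈ 0.044, i.e. 4%.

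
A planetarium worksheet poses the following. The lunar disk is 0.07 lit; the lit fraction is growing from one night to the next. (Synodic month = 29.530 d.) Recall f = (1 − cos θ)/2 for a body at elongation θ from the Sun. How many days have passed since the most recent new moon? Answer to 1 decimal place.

2.5 days

Invert f = (1 − cos θ)/2 to get cos θ = 1 − 2(0.07) = 0.860, hence θ₀ = arccos 0.860 = 30.7°.
The Moon is waxing (0°–180°), so θ = 30.7° directly.
That fraction of the synodic month is 30.7/360 × 29.530 d ≈ 2.52 d.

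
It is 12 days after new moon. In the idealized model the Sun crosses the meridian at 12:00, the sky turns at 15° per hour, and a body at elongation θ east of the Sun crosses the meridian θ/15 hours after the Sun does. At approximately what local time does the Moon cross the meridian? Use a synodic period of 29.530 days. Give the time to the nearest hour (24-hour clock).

22:00

The Moon has covered 12/29.530 of its cycle, so θ ≈ 360° × 12/29.530 = 146.3°.
Delay after the Sun = 146.3° / (15°/h) ≈ 9.75 h.
12:00 + 9.75 h ≈ 21:45 → 22:00 to the nearest hour.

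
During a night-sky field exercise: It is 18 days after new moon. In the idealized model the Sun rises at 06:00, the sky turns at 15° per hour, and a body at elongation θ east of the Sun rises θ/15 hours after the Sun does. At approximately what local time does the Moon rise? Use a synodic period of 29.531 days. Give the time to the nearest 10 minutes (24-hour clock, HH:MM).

The Moon has covered 18/29.531 of its cycle, so θ ≈ 360° × 18/29.531 = 219.4°.
The Moon trails the Sun by θ/15 = 219.4/15 ≈ 14.63 hours.
06:00 + 14.629 h ≈ 20:38 → 20:40 to the nearest ten minutes.

20:40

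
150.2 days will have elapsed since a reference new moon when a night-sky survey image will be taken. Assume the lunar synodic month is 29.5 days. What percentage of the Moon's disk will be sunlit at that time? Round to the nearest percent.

8%

150.2/29.5 = 5.092 lunations, so 5 complete cycles and 2.70 d into the next.
Phase angle: θ = 360°·(2.70 d)/(29.5 d) = 32.9°.
With cos θ = 0.839, the lit fraction is (1 − 0.839)/2 ≈ 0.080, so 8%.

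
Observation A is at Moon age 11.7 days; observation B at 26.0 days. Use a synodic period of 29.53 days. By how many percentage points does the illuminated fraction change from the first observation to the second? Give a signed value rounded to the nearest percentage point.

-76 percentage points

θ₁ = 360° × 11.7/29.53 = 142.6°, f₁ = (1 − cos θ₁)/2 = 0.897.
θ₂ = 360° × 26.0/29.53 = 317.0°, f₂ = (1 − cos θ₂)/2 = 0.135.
Change = f₂ − f₁ = -0.763 → -76 percentage points.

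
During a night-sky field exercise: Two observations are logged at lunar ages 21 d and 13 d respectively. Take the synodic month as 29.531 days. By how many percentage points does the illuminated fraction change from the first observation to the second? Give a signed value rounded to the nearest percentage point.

θ₁ = 360° × 21/29.531 = 256.0°, f₁ = (1 − cos θ₁)/2 = 0.621.
θ₂ = 360° × 13/29.531 = 158.5°, f₂ = (1 − cos θ₂)/2 = 0.965.
Change = f₂ − f₁ = +0.344 → +34 percentage points.

+34 percentage points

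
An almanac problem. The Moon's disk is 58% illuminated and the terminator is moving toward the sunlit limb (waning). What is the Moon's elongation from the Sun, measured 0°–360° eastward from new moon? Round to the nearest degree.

Invert f = (1 − cos θ)/2 to get cos θ = 1 − 2(0.58) = -0.160, hence θ₀ = arccos -0.160 = 99.2°.
Since the Moon is past full (waning), take the reflex angle: θ = 360° − 99.2° = 260.8°.

261°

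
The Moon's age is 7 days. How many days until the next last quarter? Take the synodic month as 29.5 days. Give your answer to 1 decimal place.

15.1 days

Last quarter occurs at elongation 270°, i.e. at age 29.5 × 270/360 = 22.125 d.
That is 22.125 − 7 = 15.125 days ahead.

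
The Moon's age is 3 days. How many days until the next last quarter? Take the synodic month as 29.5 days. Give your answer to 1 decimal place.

19.1 days

Last quarter is 0.75 of the way through the cycle: age 0.75 × 29.5 = 22.125 d.
So 19.125 days remain (22.125 − 3).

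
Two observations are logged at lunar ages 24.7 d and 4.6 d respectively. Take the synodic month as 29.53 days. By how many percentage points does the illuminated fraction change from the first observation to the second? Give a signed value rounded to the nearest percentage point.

-2 percentage points

First observation: θ = 360°·24.7/29.53 = 301.1°, so f = 0.242.
Second observation: θ = 56.1°, f = 0.221.
Δf = 0.221 − 0.242 = -0.021, i.e. -2 pp.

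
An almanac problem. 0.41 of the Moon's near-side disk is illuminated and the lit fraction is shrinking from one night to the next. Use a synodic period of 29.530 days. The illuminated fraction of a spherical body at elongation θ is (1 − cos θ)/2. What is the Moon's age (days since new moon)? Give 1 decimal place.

Invert f = (1 − cos θ)/2 to get cos θ = 1 − 2(0.41) = 0.180, hence θ₀ = arccos 0.180 = 79.6°.
Waning ⇒ past full, so θ = 360° − 79.6° = 280.4°.
Age = 29.530 × 280.4°/360° ≈ 23.00 days.

23.0 days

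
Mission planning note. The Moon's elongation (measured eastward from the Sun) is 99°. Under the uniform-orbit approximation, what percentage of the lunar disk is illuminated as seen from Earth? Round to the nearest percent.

f = (1 − cos 99°)/2 = (1 − (-0.156))/2 ≈ 0.578, i.e. 58%.

58%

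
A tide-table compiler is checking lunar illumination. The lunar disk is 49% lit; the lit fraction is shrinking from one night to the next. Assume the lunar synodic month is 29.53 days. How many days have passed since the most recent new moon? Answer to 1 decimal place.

22.2 days

From f = (1 − cos θ)/2: cos θ = 1 − 2×0.49 = 0.020; arccos → 88.9°.
A waning Moon lies in 180°–360°, so θ = 360° − 88.9° = 271.1°.
At 360°/29.53 d per day, 271.1° corresponds to 22.24 days.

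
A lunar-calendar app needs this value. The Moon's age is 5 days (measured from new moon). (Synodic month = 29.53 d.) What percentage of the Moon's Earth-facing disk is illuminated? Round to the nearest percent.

26%

The Moon has covered 5/29.53 of its cycle, so θ ≈ 360° × 5/29.53 = 61.0°.
With cos θ = 0.485, the lit fraction is (1 − 0.485)/2 ≈ 0.257, so 26%.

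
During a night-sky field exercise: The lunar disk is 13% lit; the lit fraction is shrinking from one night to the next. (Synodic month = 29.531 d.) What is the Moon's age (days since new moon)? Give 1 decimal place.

From f = (1 − cos θ)/2: cos θ = 1 − 2×0.13 = 0.740; arccos → 42.3°.
A waning Moon lies in 180°–360°, so θ = 360° − 42.3° = 317.7°.
At 360°/29.531 d per day, 317.7° corresponds to 26.06 days.

26.1 days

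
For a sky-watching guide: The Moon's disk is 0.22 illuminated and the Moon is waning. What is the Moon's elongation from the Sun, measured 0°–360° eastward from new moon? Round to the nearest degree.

Invert f = (1 − cos θ)/2 to get cos θ = 1 − 2(0.22) = 0.560, hence θ₀ = arccos 0.560 = 55.9°.
A waning Moon lies in 180°–360°, so θ = 360° − 55.9° = 304.1°.

304°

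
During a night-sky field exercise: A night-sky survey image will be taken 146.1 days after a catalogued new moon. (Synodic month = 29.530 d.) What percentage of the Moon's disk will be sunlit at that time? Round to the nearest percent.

146.1/29.530 = 4.948 lunations, so 4 complete cycles and 27.98 d into the next.
The Moon has covered 27.98/29.530 of its cycle, so θ ≈ 360° × 27.98/29.530 = 341.1°.
With cos θ = 0.946, the lit fraction is (1 − 0.946)/2 ≈ 0.027, so 3%.

3%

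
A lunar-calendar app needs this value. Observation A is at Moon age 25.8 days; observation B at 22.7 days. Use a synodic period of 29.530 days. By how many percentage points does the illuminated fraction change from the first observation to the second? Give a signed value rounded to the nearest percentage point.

+29 pp

First observation: θ = 360°·25.8/29.530 = 314.5°, so f = 0.149.
Second observation: θ = 276.7°, f = 0.441.
Δf = 0.441 − 0.149 = +0.292, i.e. +29 pp.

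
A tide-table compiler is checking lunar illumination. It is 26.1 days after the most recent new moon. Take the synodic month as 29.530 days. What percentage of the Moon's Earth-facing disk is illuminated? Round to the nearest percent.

The Moon has covered 26.1/29.530 of its cycle, so θ ≈ 360° × 26.1/29.530 = 318.2°.
cos 318.2° = 0.745, so f = (1 − 0.745)/2 = 0.127, so 13%.

13%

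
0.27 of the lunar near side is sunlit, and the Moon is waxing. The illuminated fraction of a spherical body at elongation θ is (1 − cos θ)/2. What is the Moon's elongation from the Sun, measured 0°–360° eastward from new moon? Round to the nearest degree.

From f = (1 − cos θ)/2: cos θ = 1 − 2×0.27 = 0.460; arccos → 62.6°.
Waxing ⇒ before full, so θ = 62.6°.

63°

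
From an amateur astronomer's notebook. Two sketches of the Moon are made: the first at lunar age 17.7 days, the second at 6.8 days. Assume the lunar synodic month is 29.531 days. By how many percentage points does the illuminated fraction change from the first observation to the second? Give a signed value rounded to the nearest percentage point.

First observation: θ = 360°·17.7/29.531 = 215.8°, so f = 0.906.
Second observation: θ = 82.9°, f = 0.438.
Δf = 0.438 − 0.906 = -0.468, i.e. -47 pp.

-47 percentage points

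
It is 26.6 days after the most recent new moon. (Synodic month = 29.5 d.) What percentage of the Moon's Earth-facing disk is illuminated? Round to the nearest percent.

Elongation θ = 360° × 26.6/29.5 ≈ 324.6°.
cos 324.6° = 0.815, so f = (1 − 0.815)/2 = 0.092, so 9%.

9%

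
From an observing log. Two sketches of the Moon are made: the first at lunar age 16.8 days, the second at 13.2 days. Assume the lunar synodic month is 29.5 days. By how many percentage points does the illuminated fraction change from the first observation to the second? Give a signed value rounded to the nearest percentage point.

First observation: θ = 360°·16.8/29.5 = 205.0°, so f = 0.953.
Second observation: θ = 161.1°, f = 0.973.
Δf = 0.973 − 0.953 = +0.020, i.e. +2 pp.

+2 pp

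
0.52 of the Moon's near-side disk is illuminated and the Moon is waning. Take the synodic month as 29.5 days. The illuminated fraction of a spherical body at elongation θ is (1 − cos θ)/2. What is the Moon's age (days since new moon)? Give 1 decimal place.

21.9 days

cos θ = 1 − 2f = -0.040, giving a principal value of 92.3°.
Since the Moon is past full (waning), take the reflex angle: θ = 360° − 92.3° = 267.7°.
Age = 29.5 × 267.7°/360° ≈ 21.94 days.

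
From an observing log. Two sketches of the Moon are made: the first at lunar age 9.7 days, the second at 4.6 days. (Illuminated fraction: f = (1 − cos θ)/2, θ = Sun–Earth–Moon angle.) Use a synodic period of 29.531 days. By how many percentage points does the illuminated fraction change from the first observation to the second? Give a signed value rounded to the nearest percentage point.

θ₁ = 360° × 9.7/29.531 = 118.2°, f₁ = (1 − cos θ₁)/2 = 0.737.
θ₂ = 360° × 4.6/29.531 = 56.1°, f₂ = (1 − cos θ₂)/2 = 0.221.
Change = f₂ − f₁ = -0.516 → -52 percentage points.

-52 pp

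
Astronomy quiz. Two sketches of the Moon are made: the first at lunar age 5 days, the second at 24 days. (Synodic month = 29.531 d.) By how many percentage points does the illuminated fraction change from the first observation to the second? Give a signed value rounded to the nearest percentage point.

θ₁ = 360° × 5/29.531 = 61.0°, f₁ = (1 − cos θ₁)/2 = 0.257.
θ₂ = 360° × 24/29.531 = 292.6°, f₂ = (1 − cos θ₂)/2 = 0.308.
Change = f₂ − f₁ = +0.051 → +5 percentage points.

+5 percentage points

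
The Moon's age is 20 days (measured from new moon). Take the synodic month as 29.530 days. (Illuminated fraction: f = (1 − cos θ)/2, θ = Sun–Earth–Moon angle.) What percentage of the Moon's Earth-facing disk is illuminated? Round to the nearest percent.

72%

Phase angle: θ = 360°·(20 d)/(29.530 d) = 243.8°.
Illuminated fraction = (1 − cos 243.8°)/2 = (1 − (-0.441))/2 ≈ 0.721, so 72%.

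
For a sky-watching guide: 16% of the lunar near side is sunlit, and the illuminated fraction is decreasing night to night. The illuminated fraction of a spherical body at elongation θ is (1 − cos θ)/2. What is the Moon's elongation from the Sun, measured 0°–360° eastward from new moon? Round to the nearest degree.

From f = (1 − cos θ)/2: cos θ = 1 − 2×0.16 = 0.680; arccos → 47.2°.
Waning ⇒ past full, so θ = 360° − 47.2° = 312.8°.

313°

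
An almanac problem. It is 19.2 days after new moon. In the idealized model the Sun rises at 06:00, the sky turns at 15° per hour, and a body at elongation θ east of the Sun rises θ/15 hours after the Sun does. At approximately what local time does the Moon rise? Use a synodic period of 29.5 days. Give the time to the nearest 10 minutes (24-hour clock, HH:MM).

Elongation θ = 360° × 19.2/29.5 ≈ 234.3°.
The Moon trails the Sun by θ/15 = 234.3/15 ≈ 15.62 hours.
06:00 + 15.620 h ≈ 21:37 → 21:40 to the nearest ten minutes.

21:40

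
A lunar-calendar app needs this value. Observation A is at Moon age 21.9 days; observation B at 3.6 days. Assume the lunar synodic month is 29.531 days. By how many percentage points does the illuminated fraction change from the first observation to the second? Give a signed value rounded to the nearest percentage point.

First observation: θ = 360°·21.9/29.531 = 267.0°, so f = 0.526.
Second observation: θ = 43.9°, f = 0.140.
Δf = 0.140 − 0.526 = -0.387, i.e. -39 pp.

-39 percentage points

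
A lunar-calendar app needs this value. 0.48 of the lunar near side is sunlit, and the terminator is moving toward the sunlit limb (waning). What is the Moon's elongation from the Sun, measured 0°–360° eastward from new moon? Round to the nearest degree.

272°

cos θ = 1 − 2f = 0.040, giving a principal value of 87.7°.
Since the Moon is past full (waning), take the reflex angle: θ = 360° − 87.7° = 272.3°.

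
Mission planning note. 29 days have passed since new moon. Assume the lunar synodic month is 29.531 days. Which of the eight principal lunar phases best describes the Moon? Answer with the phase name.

new moon

θ ≈ 360° × 29/29.531 = 354°, which falls in the new moon sector.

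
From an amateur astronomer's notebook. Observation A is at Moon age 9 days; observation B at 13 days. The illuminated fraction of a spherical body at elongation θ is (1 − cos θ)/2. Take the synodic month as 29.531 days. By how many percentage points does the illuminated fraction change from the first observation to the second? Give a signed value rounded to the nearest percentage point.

θ₁ = 360° × 9/29.531 = 109.7°, f₁ = (1 − cos θ₁)/2 = 0.669.
θ₂ = 360° × 13/29.531 = 158.5°, f₂ = (1 − cos θ₂)/2 = 0.965.
Change = f₂ − f₁ = +0.296 → +30 percentage points.

+30 pp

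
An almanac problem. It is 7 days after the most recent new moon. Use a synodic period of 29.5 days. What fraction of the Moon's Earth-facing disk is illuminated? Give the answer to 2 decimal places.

Elongation θ = 360° × 7/29.5 ≈ 85.4°.
With cos θ = 0.080, the lit fraction is (1 − 0.080)/2 ≈ 0.460.

0.46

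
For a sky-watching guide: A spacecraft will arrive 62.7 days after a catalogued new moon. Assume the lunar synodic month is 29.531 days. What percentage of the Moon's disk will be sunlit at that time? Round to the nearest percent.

62.7/29.531 = 2.123 lunations, so 2 complete cycles and 3.64 d into the next.
Elongation θ = 360° × 3.64/29.531 ≈ 44.3°.
With cos θ = 0.715, the lit fraction is (1 − 0.715)/2 ≈ 0.142, so 14%.

14%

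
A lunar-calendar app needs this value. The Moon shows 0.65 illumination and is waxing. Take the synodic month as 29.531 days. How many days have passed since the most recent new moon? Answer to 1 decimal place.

Invert f = (1 − cos θ)/2 to get cos θ = 1 − 2(0.65) = -0.300, hence θ₀ = arccos -0.300 = 107.5°.
The Moon is waxing (0°–180°), so θ = 107.5° directly.
Age = 29.531 × 107.5°/360° ≈ 8.81 days.

8.8 days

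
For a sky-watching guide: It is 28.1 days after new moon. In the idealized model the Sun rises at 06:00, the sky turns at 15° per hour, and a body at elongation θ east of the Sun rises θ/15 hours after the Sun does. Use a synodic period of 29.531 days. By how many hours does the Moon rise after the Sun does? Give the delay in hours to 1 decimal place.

The Moon has covered 28.1/29.531 of its cycle, so θ ≈ 360° × 28.1/29.531 = 342.6°.
The Moon trails the Sun by θ/15 = 342.6/15 ≈ 22.84 hours.
So the Moon rises 22.84 h after the Sun.

22.8 h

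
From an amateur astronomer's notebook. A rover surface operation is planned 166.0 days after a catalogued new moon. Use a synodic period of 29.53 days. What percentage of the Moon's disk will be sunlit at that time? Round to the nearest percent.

166.0 d spans 5 complete synodic months (5 × 29.53 = 147.65 d) plus 18.35 d.
Phase angle: θ = 360°·(18.35 d)/(29.53 d) = 223.7°.
Illuminated fraction = (1 − cos 223.7°)/2 = (1 − (-0.723))/2 ≈ 0.861, so 86%.

86%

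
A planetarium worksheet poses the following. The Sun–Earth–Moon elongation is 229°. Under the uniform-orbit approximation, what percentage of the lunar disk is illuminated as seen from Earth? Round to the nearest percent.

Half-versine of 229°: (1 − (-0.656))/2 = 0.828, i.e. 83%.

83%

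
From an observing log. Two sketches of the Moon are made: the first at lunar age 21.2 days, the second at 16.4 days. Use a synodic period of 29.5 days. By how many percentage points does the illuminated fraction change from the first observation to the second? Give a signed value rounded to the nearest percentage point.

+37 percentage points

θ₁ = 360° × 21.2/29.5 = 258.7°, f₁ = (1 − cos θ₁)/2 = 0.598.
θ₂ = 360° × 16.4/29.5 = 200.1°, f₂ = (1 − cos θ₂)/2 = 0.969.
Change = f₂ − f₁ = +0.372 → +37 percentage points.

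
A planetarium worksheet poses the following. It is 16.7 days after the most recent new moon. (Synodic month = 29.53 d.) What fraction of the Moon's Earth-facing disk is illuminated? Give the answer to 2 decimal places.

Phase angle: θ = 360°·(16.7 d)/(29.53 d) = 203.6°.
With cos θ = (-0.916), the lit fraction is (1 − (-0.916))/2 ≈ 0.958.

0.96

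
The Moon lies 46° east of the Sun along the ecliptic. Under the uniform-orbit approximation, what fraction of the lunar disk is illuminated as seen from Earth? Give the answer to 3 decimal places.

0.153

cos 46° = 0.695, so f = (1 − 0.695)/2 = 0.153.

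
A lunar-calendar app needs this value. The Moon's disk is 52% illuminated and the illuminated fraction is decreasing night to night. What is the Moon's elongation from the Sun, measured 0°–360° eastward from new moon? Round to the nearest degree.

268°

Invert f = (1 − cos θ)/2 to get cos θ = 1 − 2(0.52) = -0.040, hence θ₀ = arccos -0.040 = 92.3°.
A waning Moon lies in 180°–360°, so θ = 360° − 92.3° = 267.7°.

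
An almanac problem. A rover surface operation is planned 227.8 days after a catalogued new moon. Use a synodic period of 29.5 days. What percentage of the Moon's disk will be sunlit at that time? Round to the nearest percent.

227.8/29.5 = 7.722 lunations, so 7 complete cycles and 21.30 d into the next.
The Moon has covered 21.30/29.5 of its cycle, so θ ≈ 360° × 21.30/29.5 = 259.9°.
With cos θ = (-0.175), the lit fraction is (1 − (-0.175))/2 ≈ 0.587, so 59%.

59%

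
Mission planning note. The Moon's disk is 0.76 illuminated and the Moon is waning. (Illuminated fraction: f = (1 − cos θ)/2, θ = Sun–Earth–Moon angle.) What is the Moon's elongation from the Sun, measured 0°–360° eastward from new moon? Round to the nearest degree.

From f = (1 − cos θ)/2: cos θ = 1 − 2×0.76 = -0.520; arccos → 121.3°.
A waning Moon lies in 180°–360°, so θ = 360° − 121.3° = 238.7°.

239°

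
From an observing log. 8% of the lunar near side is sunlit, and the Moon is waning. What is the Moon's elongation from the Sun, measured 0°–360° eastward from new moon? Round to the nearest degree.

cos θ = 1 − 2f = 0.840, giving a principal value of 32.9°.
A waning Moon lies in 180°–360°, so θ = 360° − 32.9° = 327.1°.

327°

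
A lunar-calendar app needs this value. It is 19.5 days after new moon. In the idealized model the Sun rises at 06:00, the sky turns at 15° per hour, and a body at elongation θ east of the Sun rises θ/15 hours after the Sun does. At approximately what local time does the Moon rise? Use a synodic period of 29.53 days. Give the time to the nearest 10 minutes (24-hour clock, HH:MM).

Phase angle: θ = 360°·(19.5 d)/(29.53 d) = 237.7°.
At 15° of sky rotation per hour, 237.7° corresponds to a 15.85 h lag.
06:00 + 15.848 h ≈ 21:51 → 21:50 to the nearest ten minutes.

21:50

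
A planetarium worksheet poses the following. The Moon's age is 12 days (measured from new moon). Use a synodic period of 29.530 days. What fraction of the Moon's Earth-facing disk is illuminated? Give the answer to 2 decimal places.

The Moon has covered 12/29.530 of its cycle, so θ ≈ 360° × 12/29.530 = 146.3°.
Illuminated fraction = (1 − cos 146.3°)/2 = (1 − (-0.832))/2 ≈ 0.916.

0.92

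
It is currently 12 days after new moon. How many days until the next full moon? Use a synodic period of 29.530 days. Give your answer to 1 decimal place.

Full moon is 0.5 of the way through the cycle: age 0.5 × 29.530 = 14.765 d.
So 2.765 days remain (14.765 − 12).

2.8 days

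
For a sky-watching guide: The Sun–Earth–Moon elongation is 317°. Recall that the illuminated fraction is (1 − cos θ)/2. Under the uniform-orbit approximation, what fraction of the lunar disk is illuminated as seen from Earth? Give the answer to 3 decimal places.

0.134

Half-versine of 317°: (1 − 0.731)/2 = 0.134.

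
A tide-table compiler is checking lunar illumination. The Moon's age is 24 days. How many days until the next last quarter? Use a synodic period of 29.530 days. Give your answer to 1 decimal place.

27.7 days

Last quarter is 0.75 of the way through the cycle: age 0.75 × 29.530 = 22.148 d.
Already past this cycle's last quarter; the next is at 22.148 + 29.530 = 51.678 d, so 51.678 − 24 = 27.678 days.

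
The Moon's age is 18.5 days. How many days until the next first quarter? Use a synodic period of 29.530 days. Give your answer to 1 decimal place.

First quarter is 0.25 of the way through the cycle: age 0.25 × 29.530 = 7.383 d.
Already past this cycle's first quarter; the next is at 7.383 + 29.530 = 36.913 d, so 36.913 − 18.5 = 18.413 days.

18.4 days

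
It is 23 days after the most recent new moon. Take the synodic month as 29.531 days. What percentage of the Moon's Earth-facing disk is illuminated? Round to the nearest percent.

41%

The Moon has covered 23/29.531 of its cycle, so θ ≈ 360° × 23/29.531 = 280.4°.
Illuminated fraction = (1 − cos 280.4°)/2 = (1 − 0.180)/2 ≈ 0.410, so 41%.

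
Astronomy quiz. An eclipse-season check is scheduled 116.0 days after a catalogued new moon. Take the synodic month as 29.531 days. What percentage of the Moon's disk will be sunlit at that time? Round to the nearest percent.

Reduce mod P: 116.0 − 3×29.531 = 27.41 d into the current lunation.
The Moon has covered 27.41/29.531 of its cycle, so θ ≈ 360° × 27.41/29.531 = 334.1°.
With cos θ = 0.900, the lit fraction is (1 − 0.900)/2 ≈ 0.050, so 5%.

5%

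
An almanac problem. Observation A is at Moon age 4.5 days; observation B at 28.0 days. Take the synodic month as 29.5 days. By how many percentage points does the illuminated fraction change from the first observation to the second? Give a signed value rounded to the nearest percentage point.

-19 pp

First observation: θ = 360°·4.5/29.5 = 54.9°, so f = 0.213.
Second observation: θ = 341.7°, f = 0.025.
Δf = 0.025 − 0.213 = -0.187, i.e. -19 pp.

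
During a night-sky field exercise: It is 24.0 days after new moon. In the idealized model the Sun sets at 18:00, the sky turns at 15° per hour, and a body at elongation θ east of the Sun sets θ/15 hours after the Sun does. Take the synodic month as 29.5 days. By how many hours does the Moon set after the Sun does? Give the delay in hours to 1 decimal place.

19.5 h

Phase angle: θ = 360°·(24.0 d)/(29.5 d) = 292.9°.
Delay after the Sun = 292.9° / (15°/h) ≈ 19.53 h.
So the Moon sets 19.53 h after the Sun.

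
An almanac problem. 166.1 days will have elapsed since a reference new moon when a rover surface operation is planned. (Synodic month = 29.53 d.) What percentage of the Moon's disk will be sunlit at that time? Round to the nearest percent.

85%

166.1 d spans 5 complete synodic months (5 × 29.53 = 147.65 d) plus 18.45 d.
The Moon has covered 18.45/29.53 of its cycle, so θ ≈ 360° × 18.45/29.53 = 224.9°.
With cos θ = (-0.708), the lit fraction is (1 − (-0.708))/2 ≈ 0.854, so 85%.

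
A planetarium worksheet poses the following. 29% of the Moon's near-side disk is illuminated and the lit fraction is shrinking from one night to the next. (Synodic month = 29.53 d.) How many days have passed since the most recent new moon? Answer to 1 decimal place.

Invert f = (1 − cos θ)/2 to get cos θ = 1 − 2(0.29) = 0.420, hence θ₀ = arccos 0.420 = 65.2°.
Since the Moon is past full (waning), take the reflex angle: θ = 360° − 65.2° = 294.8°.
That fraction of the synodic month is 294.8/360 × 29.53 d ≈ 24.18 d.

24.2 days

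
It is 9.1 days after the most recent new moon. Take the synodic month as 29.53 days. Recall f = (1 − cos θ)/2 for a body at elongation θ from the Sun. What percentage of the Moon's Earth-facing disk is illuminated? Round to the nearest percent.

The Moon has covered 9.1/29.53 of its cycle, so θ ≈ 360° × 9.1/29.53 = 110.9°.
cos 110.9° = (-0.357), so f = (1 − (-0.357))/2 = 0.679, so 68%.

68%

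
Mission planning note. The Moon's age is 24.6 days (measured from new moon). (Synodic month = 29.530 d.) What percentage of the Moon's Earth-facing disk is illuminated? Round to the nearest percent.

The Moon has covered 24.6/29.530 of its cycle, so θ ≈ 360° × 24.6/29.530 = 299.9°.
cos 299.9° = 0.498, so f = (1 − 0.498)/2 = 0.251, so 25%.

25%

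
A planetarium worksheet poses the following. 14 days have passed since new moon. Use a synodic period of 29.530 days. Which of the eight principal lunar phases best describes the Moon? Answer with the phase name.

At 14/29.530 of the cycle, θ ≈ 171° — the full moon range.

full moon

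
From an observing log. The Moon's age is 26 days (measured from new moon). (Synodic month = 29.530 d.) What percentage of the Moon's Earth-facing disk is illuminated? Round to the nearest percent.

Elongation θ = 360° × 26/29.530 ≈ 317.0°.
cos 317.0° = 0.731, so f = (1 − 0.731)/2 = 0.135, so 13%.

13%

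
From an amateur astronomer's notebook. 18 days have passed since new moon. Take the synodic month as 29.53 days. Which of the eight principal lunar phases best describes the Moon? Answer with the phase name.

waning gibbous

At 18/29.53 of the cycle, θ ≈ 219° — the waning gibbous range.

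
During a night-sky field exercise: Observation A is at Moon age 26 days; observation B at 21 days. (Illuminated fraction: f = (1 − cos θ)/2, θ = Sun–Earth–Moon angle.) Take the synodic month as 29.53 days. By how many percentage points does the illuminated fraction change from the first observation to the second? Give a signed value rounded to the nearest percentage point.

First observation: θ = 360°·26/29.53 = 317.0°, so f = 0.135.
Second observation: θ = 256.0°, f = 0.621.
Δf = 0.621 − 0.135 = +0.486, i.e. +49 pp.

+49 percentage points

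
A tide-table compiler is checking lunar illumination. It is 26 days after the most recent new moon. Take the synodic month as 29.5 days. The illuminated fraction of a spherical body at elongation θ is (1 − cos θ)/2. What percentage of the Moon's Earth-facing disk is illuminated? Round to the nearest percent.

13%

Elongation θ = 360° × 26/29.5 ≈ 317.3°.
cos 317.3° = 0.735, so f = (1 − 0.735)/2 = 0.133, so 13%.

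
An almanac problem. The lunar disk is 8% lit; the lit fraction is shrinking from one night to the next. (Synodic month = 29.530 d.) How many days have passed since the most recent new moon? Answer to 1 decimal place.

Invert f = (1 − cos θ)/2 to get cos θ = 1 − 2(0.08) = 0.840, hence θ₀ = arccos 0.840 = 32.9°.
Since the Moon is past full (waning), take the reflex angle: θ = 360° − 32.9° = 327.1°.
At 360°/29.530 d per day, 327.1° corresponds to 26.83 days.

26.8 days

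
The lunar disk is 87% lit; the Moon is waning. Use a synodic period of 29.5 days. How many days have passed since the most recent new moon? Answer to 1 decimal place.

18.2 days

cos θ = 1 − 2f = -0.740, giving a principal value of 137.7°.
Waning ⇒ past full, so θ = 360° − 137.7° = 222.3°.
At 360°/29.5 d per day, 222.3° corresponds to 18.21 days.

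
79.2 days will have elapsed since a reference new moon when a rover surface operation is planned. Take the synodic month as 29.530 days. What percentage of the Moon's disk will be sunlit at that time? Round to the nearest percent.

79.2/29.530 = 2.682 lunations, so 2 complete cycles and 20.14 d into the next.
The Moon has covered 20.14/29.530 of its cycle, so θ ≈ 360° × 20.14/29.530 = 245.5°.
cos 245.5° = (-0.414), so f = (1 − (-0.414))/2 = 0.707, so 71%.

71%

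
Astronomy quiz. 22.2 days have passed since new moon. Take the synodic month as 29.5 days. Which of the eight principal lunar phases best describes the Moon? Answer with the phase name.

last quarter

At 22.2/29.5 of the cycle, θ ≈ 271° — the last quarter range.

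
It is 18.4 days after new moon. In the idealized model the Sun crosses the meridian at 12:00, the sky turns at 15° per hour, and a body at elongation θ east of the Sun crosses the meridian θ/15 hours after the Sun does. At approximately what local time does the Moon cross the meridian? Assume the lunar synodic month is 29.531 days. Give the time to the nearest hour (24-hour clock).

The Moon has covered 18.4/29.531 of its cycle, so θ ≈ 360° × 18.4/29.531 = 224.3°.
Delay after the Sun = 224.3° / (15°/h) ≈ 14.95 h.
12:00 + 14.95 h ≈ 02:57 → 03:00 to the nearest hour.

03:00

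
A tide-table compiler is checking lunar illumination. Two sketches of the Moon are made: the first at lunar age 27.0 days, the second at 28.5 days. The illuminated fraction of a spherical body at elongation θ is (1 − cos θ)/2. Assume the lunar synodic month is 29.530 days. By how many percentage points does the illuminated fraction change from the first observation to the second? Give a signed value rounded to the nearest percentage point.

-6 pp

First observation: θ = 360°·27.0/29.530 = 329.2°, so f = 0.071.
Second observation: θ = 347.4°, f = 0.012.
Δf = 0.012 − 0.071 = -0.059, i.e. -6 pp.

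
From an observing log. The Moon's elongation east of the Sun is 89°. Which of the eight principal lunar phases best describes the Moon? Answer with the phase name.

first quarter

The first quarter sector spans roughly 68°–112°; 89° falls inside it.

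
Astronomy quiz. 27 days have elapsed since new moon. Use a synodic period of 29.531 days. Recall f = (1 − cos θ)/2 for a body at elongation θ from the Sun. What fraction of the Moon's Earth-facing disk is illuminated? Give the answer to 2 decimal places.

Elongation θ = 360° × 27/29.531 ≈ 329.1°.
cos 329.1° = 0.858, so f = (1 − 0.858)/2 = 0.071.

0.07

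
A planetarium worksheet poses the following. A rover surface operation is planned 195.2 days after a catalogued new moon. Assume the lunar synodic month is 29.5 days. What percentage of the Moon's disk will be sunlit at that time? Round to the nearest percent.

87%

Reduce mod P: 195.2 − 6×29.5 = 18.20 d into the current lunation.
Elongation θ = 360° × 18.20/29.5 ≈ 222.1°.
With cos θ = (-0.742), the lit fraction is (1 − (-0.742))/2 ≈ 0.871, so 87%.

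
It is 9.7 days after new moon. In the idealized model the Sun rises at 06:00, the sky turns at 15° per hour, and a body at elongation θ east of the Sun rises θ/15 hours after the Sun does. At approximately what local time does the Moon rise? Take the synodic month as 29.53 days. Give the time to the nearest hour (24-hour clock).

The Moon has covered 9.7/29.53 of its cycle, so θ ≈ 360° × 9.7/29.53 = 118.3°.
The Moon trails the Sun by θ/15 = 118.3/15 ≈ 7.88 hours.
06:00 + 7.88 h ≈ 13:53 → 14:00 to the nearest hour.

14:00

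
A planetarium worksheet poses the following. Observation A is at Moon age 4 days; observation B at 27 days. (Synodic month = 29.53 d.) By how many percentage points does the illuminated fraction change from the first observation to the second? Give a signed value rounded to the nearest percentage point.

-10 percentage points

θ₁ = 360° × 4/29.53 = 48.8°, f₁ = (1 − cos θ₁)/2 = 0.170.
θ₂ = 360° × 27/29.53 = 329.2°, f₂ = (1 − cos θ₂)/2 = 0.071.
Change = f₂ − f₁ = -0.100 → -10 percentage points.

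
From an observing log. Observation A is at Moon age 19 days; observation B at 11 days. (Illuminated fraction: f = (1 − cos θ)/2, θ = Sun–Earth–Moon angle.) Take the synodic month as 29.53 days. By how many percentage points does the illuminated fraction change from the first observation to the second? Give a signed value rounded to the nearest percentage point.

θ₁ = 360° × 19/29.53 = 231.6°, f₁ = (1 − cos θ₁)/2 = 0.810.
θ₂ = 360° × 11/29.53 = 134.1°, f₂ = (1 − cos θ₂)/2 = 0.848.
Change = f₂ − f₁ = +0.038 → +4 percentage points.

+4 pp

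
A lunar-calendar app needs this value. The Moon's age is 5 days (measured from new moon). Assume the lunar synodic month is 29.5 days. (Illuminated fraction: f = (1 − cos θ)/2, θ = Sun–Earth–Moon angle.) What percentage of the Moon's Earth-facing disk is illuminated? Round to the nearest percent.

Phase angle: θ = 360°·(5 d)/(29.5 d) = 61.0°.
With cos θ = 0.485, the lit fraction is (1 − 0.485)/2 ≈ 0.258, so 26%.

26%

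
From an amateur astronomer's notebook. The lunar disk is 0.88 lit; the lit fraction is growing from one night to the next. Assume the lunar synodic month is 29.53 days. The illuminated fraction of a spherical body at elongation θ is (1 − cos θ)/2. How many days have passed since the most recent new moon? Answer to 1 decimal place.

cos θ = 1 − 2f = -0.760, giving a principal value of 139.5°.
Before full moon the principal value applies: θ = 139.5°.
Age = 29.53 × 139.5°/360° ≈ 11.44 days.

11.4 days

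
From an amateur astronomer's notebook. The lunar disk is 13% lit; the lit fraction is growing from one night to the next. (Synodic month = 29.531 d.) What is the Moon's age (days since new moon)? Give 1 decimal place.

From f = (1 − cos θ)/2: cos θ = 1 − 2×0.13 = 0.740; arccos → 42.3°.
Before full moon the principal value applies: θ = 42.3°.
Age = 29.531 × 42.3°/360° ≈ 3.47 days.

3.5 days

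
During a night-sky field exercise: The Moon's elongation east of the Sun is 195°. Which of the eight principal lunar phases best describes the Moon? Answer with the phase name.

full moon

195° lies in the full moon sector of the 8-phase cycle.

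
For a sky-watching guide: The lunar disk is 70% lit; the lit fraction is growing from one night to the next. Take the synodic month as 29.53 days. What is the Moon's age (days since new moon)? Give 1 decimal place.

9.3 days

From f = (1 − cos θ)/2: cos θ = 1 − 2×0.70 = -0.400; arccos → 113.6°.
The Moon is waxing (0°–180°), so θ = 113.6° directly.
Age = 29.53 × 113.6°/360° ≈ 9.32 days.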